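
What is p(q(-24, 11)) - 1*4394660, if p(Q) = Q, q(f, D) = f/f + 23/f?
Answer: -105471839/24 ≈ -4.3947e+6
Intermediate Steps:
q(f, D) = 1 + 23/f
p(q(-24, 11)) - 1*4394660 = (23 - 24)/(-24) - 1*4394660 = -1/24*(-1) - 4394660 = 1/24 - 4394660 = -105471839/24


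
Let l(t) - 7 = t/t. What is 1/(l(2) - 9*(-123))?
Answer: 1/1115 ≈ 0.00089686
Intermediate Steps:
l(t) = 8 (l(t) = 7 + t/t = 7 + 1 = 8)
1/(l(2) - 9*(-123)) = 1/(8 - 9*(-123)) = 1/(8 + 1107) = 1/1115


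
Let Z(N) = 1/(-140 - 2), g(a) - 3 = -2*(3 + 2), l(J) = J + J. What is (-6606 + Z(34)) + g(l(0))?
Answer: -939047/142 ≈ -6613.0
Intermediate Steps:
l(J) = 2*J
g(a) = -7 (g(a) = 3 - 2*(3 + 2) = 3 - 2*5 = 3 - 10 = -7)
Z(N) = -1/142 (Z(N) = 1/(-142) = -1/142)
(-6606 + Z(34)) + g(l(0)) = (-6606 - 1/142) - 7 = -938053/142 - 7 = -939047/142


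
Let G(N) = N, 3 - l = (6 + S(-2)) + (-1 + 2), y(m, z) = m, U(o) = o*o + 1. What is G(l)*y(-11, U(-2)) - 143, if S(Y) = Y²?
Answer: -55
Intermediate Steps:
U(o) = 1 + o² (U(o) = o² + 1 = 1 + o²)
l = -8 (l = 3 - ((6 + (-2)²) + (-1 + 2)) = 3 - ((6 + 4) + 1) = 3 - (10 + 1) = 3 - 1*11 = 3 - 11 = -8)
G(l)*y(-11, U(-2)) - 143 = -8*(-11) - 143 = 88 - 143 = -55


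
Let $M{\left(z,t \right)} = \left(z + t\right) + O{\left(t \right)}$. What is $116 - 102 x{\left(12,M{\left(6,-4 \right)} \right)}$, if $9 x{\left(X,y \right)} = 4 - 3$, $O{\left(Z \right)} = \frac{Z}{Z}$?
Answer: $\frac{314}{3} \approx 104.67$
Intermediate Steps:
$O{\left(Z \right)} = 1$
$M{\left(z,t \right)} = 1 + t + z$ ($M{\left(z,t \right)} = \left(z + t\right) + 1 = \left(t + z\right) + 1 = 1 + t + z$)
$x{\left(X,y \right)} = \frac{1}{9}$ ($x{\left(X,y \right)} = \frac{4 - 3}{9} = \frac{1}{9} \cdot 1 = \frac{1}{9}$)
$116 - 102 x{\left(12,M{\left(6,-4 \right)} \right)} = 116 - \frac{34}{3} = \frac{314}{3}$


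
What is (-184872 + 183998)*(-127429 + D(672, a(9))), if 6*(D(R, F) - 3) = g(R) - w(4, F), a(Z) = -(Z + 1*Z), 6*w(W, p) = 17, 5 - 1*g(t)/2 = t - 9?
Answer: 2008123813/18 ≈ 1.1156e+8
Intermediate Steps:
g(t) = 28 - 2*t (g(t) = 10 - 2*(t - 9) = 10 - 2*(-9 + t) = 10 + (18 - 2*t) = 28 - 2*t)
w(W, p) = 17/6 (w(W, p) = (⅙)*17 = 17/6)
a(Z) = -2*Z (a(Z) = -(Z + Z) = -2*Z)
D(R, F) = 259/36 - R/3 (D(R, F) = 3 + ((28 - 2*R) - 1*17/6)/6 = 3 + ((28 - 2*R) - 17/6)/6 = 3 + (151/6 - 2*R)/6 = 3 + (151/36 - R/3) = 259/36 - R/3)
(-184872 + 183998)*(-127429 + D(672, a(9))) = (-184872 + 183998)*(-127429 + (259/36 - ⅓*672)) = -874*(-127429 + (259/36 - 224)) = -874*(-127429 - 7805/36) = -874*(-4595249/36) = 2008123813/18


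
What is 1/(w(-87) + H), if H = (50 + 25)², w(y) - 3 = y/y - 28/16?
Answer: 4/22509 ≈ 0.00017771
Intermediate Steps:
w(y) = 9/4 (w(y) = 3 + (y/y - 28/16) = 3 + (1 - 28*1/16) = 3 + (1 - 7/4) = 3 - ¾ = 9/4)
H = 5625 (H = 75² = 5625)
1/(w(-87) + H) = 1/(9/4 + 5625) = 1/(22509/4) = 4/22509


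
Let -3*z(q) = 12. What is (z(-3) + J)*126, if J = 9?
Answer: 630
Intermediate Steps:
z(q) = -4 (z(q) = -⅓*12 = -4)
(z(-3) + J)*126 = (-4 + 9)*126 = 5*126 = 630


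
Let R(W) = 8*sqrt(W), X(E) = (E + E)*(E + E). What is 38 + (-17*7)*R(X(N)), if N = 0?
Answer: 38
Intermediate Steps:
X(E) = 4*E**2 (X(E) = (2*E)*(2*E) = 4*E**2)
38 + (-17*7)*R(X(N)) = 38 + (-17*7)*(8*sqrt(4*0**2)) = 38 - 952*sqrt(4*0) = 38 - 952*sqrt(0) = 38 - 952*0 = 38 - 119*0 = 38 + 0 = 38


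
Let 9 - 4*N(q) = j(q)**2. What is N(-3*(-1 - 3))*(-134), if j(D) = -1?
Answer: -268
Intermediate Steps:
N(q) = 2 (N(q) = 9/4 - 1/4*(-1)**2 = 9/4 - 1/4*1 = 9/4 - 1/4 = 2)
N(-3*(-1 - 3))*(-134) = 2*(-134) = -268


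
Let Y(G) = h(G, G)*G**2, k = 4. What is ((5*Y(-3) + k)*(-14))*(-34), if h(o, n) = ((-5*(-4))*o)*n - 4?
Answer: 3771824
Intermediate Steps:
h(o, n) = -4 + 20*n*o (h(o, n) = (20*o)*n - 4 = 20*n*o - 4 = -4 + 20*n*o)
Y(G) = G**2*(-4 + 20*G**2) (Y(G) = (-4 + 20*G*G)*G**2 = (-4 + 20*G**2)*G**2 = G**2*(-4 + 20*G**2))
((5*Y(-3) + k)*(-14))*(-34) = ((5*((-3)**2*(-4 + 20*(-3)**2)) + 4)*(-14))*(-34) = ((5*(9*(-4 + 20*9)) + 4)*(-14))*(-34) = ((5*(9*(-4 + 180)) + 4)*(-14))*(-34) = ((5*(9*176) + 4)*(-14))*(-34) = ((5*1584 + 4)*(-14))*(-34) = ((7920 + 4)*(-14))*(-34) = (7924*(-14))*(-34) = -110936*(-34) = 3771824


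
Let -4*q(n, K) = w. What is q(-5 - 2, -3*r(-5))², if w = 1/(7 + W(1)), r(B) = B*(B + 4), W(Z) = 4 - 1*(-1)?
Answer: 1/2304 ≈ 0.00043403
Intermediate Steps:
W(Z) = 5 (W(Z) = 4 + 1 = 5)
r(B) = B*(4 + B)
w = 1/12 (w = 1/(7 + 5) = 1/12 ≈ 0.083333)
q(n, K) = -1/48 (q(n, K) = -¼*1/12 = -1/48)
q(-5 - 2, -3*r(-5))² = (-1/48)² = 1/2304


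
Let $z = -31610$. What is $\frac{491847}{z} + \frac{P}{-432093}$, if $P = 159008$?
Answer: $- \frac{217549888651}{13658459730} \approx -15.928$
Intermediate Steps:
$\frac{491847}{z} + \frac{P}{-432093} = \frac{491847}{-31610} + \frac{159008}{-432093} = 491847 \left(- \frac{1}{31610}\right) + 159008 \left(- \frac{1}{432093}\right) = - \frac{491847}{31610} - \frac{159008}{432093} = - \frac{217549888651}{13658459730}$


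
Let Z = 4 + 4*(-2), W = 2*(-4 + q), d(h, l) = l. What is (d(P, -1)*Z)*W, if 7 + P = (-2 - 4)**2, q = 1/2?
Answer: -28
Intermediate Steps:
q = 1/2 ≈ 0.50000
P = 29 (P = -7 + (-2 - 4)**2 = -7 + (-6)**2 = -7 + 36 = 29)
W = -7 (W = 2*(-4 + 1/2) = 2*(-7/2) = -7)
Z = -4 (Z = 4 - 8 = -4)
(d(P, -1)*Z)*W = -1*(-4)*(-7) = 4*(-7) = -28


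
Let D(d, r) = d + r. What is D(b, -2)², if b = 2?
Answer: 0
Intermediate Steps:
D(b, -2)² = (2 - 2)² = 0² = 0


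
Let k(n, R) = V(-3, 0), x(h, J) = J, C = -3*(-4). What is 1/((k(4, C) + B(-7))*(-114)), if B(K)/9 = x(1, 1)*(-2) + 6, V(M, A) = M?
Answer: -1/3762 ≈ -0.00026582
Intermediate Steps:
C = 12
k(n, R) = -3
B(K) = 36 (B(K) = 9*(1*(-2) + 6) = 9*(-2 + 6) = 9*4 = 36)
1/((k(4, C) + B(-7))*(-114)) = 1/((-3 + 36)*(-114)) = 1/(33*(-114)) = 1/(-3762) = -1/3762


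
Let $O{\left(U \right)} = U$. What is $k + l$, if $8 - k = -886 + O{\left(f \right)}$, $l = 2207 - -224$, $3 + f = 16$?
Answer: $3312$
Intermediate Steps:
$f = 13$ ($f = -3 + 16 = 13$)
$l = 2431$ ($l = 2207 + 224 = 2431$)
$k = 881$ ($k = 8 - \left(-886 + 13\right) = 8 - -873 = 8 + 873 = 881$)
$k + l = 881 + 2431 = 3312$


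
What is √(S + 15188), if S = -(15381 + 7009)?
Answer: I*√7202 ≈ 84.865*I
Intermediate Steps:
S = -22390 (S = -1*22390 = -22390)
√(S + 15188) = √(-22390 + 15188) = √(-7202) = I*√7202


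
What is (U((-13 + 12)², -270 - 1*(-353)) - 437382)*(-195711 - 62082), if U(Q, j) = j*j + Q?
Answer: 110977824156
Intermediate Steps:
U(Q, j) = Q + j² (U(Q, j) = j² + Q = Q + j²)
(U((-13 + 12)², -270 - 1*(-353)) - 437382)*(-195711 - 62082) = (((-13 + 12)² + (-270 - 1*(-353))²) - 437382)*(-195711 - 62082) = (((-1)² + (-270 + 353)²) - 437382)*(-257793) = ((1 + 83²) - 437382)*(-257793) = ((1 + 6889) - 437382)*(-257793) = (6890 - 437382)*(-257793) = -430492*(-257793) = 110977824156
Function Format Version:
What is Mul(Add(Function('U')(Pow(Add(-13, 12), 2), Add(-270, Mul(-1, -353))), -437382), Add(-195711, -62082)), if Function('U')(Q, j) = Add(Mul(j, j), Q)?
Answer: 110977824156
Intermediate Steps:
Function('U')(Q, j) = Add(Q, Pow(j, 2)) (Function('U')(Q, j) = Add(Pow(j, 2), Q) = Add(Q, Pow(j, 2)))
Mul(Add(Function('U')(Pow(Add(-13, 12), 2), Add(-270, Mul(-1, -353))), -437382), Add(-195711, -62082)) = Mul(Add(Add(Pow(Add(-13, 12), 2), Pow(Add(-270, Mul(-1, -353)), 2)), -437382), Add(-195711, -62082)) = Mul(Add(Add(Pow(-1, 2), Pow(Add(-270, 353), 2)), -437382), -257793) = Mul(Add(Add(1, Pow(83, 2)), -437382), -257793) = Mul(Add(Add(1, 6889), -437382), -257793) = Mul(Add(6890, -437382), -257793) = Mul(-430492, -257793) = 110977824156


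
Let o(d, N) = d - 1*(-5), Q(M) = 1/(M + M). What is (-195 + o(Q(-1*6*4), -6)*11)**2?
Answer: 45306361/2304 ≈ 19664.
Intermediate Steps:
Q(M) = 1/(2*M)
o(d, N) = 5 + d (o(d, N) = d + 5 = 5 + d)
(-195 + o(Q(-1*6*4), -6)*11)**2 = (-195 + (5 + 1/(2*((-1*6*4))))*11)**2 = (-195 + (5 + 1/(2*((-6*4))))*11)**2 = (-195 + (5 + (1/2)/(-24))*11)**2 = (-195 + (5 + (1/2)*(-1/24))*11)**2 = (-195 + (5 - 1/48)*11)**2 = (-195 + (239/48)*11)**2 = (-195 + 2629/48)**2 = (-6731/48)**2 = 45306361/2304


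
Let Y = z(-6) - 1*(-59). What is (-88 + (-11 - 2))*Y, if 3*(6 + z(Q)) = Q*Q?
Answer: -6565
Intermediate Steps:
z(Q) = -6 + Q**2/3 (z(Q) = -6 + (Q*Q)/3 = -6 + Q**2/3)
Y = 65 (Y = (-6 + (1/3)*(-6)**2) - 1*(-59) = (-6 + (1/3)*36) + 59 = (-6 + 12) + 59 = 6 + 59 = 65)
(-88 + (-11 - 2))*Y = (-88 + (-11 - 2))*65 = (-88 - 13)*65 = -101*65 = -6565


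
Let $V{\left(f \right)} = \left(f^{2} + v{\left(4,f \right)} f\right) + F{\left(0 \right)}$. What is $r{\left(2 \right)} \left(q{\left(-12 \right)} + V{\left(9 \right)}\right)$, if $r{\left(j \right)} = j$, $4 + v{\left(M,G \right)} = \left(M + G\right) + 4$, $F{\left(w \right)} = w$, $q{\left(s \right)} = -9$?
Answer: $378$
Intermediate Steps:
$v{\left(M,G \right)} = G + M$ ($v{\left(M,G \right)} = -4 + \left(\left(M + G\right) + 4\right) = -4 + \left(\left(G + M\right) + 4\right) = -4 + \left(4 + G + M\right) = G + M$)
$V{\left(f \right)} = f^{2} + f \left(4 + f\right)$ ($V{\left(f \right)} = \left(f^{2} + \left(f + 4\right) f\right) + 0 = \left(f^{2} + \left(4 + f\right) f\right) + 0 = \left(f^{2} + f \left(4 + f\right)\right) + 0 = f^{2} + f \left(4 + f\right)$)
$r{\left(2 \right)} \left(q{\left(-12 \right)} + V{\left(9 \right)}\right) = 2 \left(-9 + 2 \cdot 9 \left(2 + 9\right)\right) = 2 \left(-9 + 2 \cdot 9 \cdot 11\right) = 2 \left(-9 + 198\right) = 2 \cdot 189 = 378$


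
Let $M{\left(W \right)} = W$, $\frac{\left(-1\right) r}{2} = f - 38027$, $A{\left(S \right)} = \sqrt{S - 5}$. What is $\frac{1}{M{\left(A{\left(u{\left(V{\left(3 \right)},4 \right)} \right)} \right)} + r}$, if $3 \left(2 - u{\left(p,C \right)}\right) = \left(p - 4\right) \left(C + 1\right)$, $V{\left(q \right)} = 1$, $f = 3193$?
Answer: $\frac{34834}{2426815111} - \frac{\sqrt{2}}{4853630222} \approx 1.4353 \cdot 10^{-5}$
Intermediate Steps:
$u{\left(p,C \right)} = 2 - \frac{\left(1 + C\right) \left(-4 + p\right)}{3}$ ($u{\left(p,C \right)} = 2 - \frac{\left(p - 4\right) \left(C + 1\right)}{3} = 2 - \frac{\left(-4 + p\right) \left(1 + C\right)}{3} = 2 - \frac{\left(1 + C\right) \left(-4 + p\right)}{3}$)
$A{\left(S \right)} = \sqrt{-5 + S}$
$r = 69668$ ($r = - 2 \left(3193 - 38027\right) = \left(-2\right) \left(-34834\right) = 69668$)
$\frac{1}{M{\left(A{\left(u{\left(V{\left(3 \right)},4 \right)} \right)} \right)} + r} = \frac{1}{\sqrt{-5 + \left(\frac{10}{3} - \frac{1}{3} + \frac{4}{3} \cdot 4 - \frac{4}{3} \cdot 1\right)} + 69668} = \frac{1}{\sqrt{-5 + \left(\frac{10}{3} - \frac{1}{3} + \frac{16}{3} - \frac{4}{3}\right)} + 69668} = \frac{1}{\sqrt{-5 + 7} + 69668} = \frac{1}{\sqrt{2} + 69668} = \frac{1}{69668 + \sqrt{2}}$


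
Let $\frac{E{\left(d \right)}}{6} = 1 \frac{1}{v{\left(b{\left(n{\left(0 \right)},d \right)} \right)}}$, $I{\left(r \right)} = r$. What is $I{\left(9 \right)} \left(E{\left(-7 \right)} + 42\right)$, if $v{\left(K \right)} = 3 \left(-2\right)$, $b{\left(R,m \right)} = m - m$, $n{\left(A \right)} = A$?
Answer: $369$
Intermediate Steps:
$b{\left(R,m \right)} = 0$
$v{\left(K \right)} = -6$
$E{\left(d \right)} = -1$ ($E{\left(d \right)} = 6 \cdot 1 \frac{1}{-6} = 6 \cdot 1 \left(- \frac{1}{6}\right) = 6 \left(- \frac{1}{6}\right) = -1$)
$I{\left(9 \right)} \left(E{\left(-7 \right)} + 42\right) = 9 \left(-1 + 42\right) = 9 \cdot 41 = 369$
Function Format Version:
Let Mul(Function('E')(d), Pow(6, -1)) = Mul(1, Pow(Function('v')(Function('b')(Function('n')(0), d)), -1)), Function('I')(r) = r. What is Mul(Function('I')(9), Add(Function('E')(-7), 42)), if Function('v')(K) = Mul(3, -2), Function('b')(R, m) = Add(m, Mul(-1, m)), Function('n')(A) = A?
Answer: 369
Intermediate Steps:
Function('b')(R, m) = 0
Function('v')(K) = -6
Function('E')(d) = -1 (Function('E')(d) = Mul(6, Mul(1, Pow(-6, -1))) = Mul(6, Mul(1, Rational(-1, 6))) = Mul(6, Rational(-1, 6)) = -1)
Mul(Function('I')(9), Add(Function('E')(-7), 42)) = Mul(9, Add(-1, 42)) = Mul(9, 41) = 369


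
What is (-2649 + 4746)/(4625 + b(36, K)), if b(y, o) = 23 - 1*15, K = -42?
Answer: 2097/4633 ≈ 0.45262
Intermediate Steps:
b(y, o) = 8 (b(y, o) = 23 - 15 = 8)
(-2649 + 4746)/(4625 + b(36, K)) = (-2649 + 4746)/(4625 + 8) = 2097/4633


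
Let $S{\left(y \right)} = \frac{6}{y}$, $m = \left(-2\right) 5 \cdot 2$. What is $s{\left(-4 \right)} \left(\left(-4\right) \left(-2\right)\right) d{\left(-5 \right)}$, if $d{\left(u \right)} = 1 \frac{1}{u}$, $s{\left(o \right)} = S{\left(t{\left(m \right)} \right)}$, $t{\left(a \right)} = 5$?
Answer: $- \frac{48}{25} \approx -1.92$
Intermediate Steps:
$m = -20$ ($m = \left(-10\right) 2 = -20$)
$s{\left(o \right)} = \frac{6}{5}$
$d{\left(u \right)} = \frac{1}{u}$
$s{\left(-4 \right)} \left(\left(-4\right) \left(-2\right)\right) d{\left(-5 \right)} = \frac{\frac{6}{5} \left(\left(-4\right) \left(-2\right)\right)}{-5} = \frac{6}{5} \cdot 8 \left(- \frac{1}{5}\right) = \frac{48}{5} \left(- \frac{1}{5}\right) = - \frac{48}{25}$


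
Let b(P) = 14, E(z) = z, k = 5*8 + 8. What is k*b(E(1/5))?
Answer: 672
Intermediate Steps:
k = 48 (k = 40 + 8 = 48)
k*b(E(1/5)) = 48*14 = 672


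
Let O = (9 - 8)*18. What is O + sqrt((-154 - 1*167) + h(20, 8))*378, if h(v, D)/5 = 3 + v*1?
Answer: 18 + 378*I*sqrt(206) ≈ 18.0 + 5425.3*I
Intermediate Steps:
O = 18 (O = 1*18 = 18)
h(v, D) = 15 + 5*v (h(v, D) = 5*(3 + v*1) = 5*(3 + v) = 15 + 5*v)
O + sqrt((-154 - 1*167) + h(20, 8))*378 = 18 + sqrt((-154 - 1*167) + (15 + 5*20))*378 = 18 + sqrt((-154 - 167) + (15 + 100))*378 = 18 + sqrt(-321 + 115)*378 = 18 + sqrt(-206)*378 = 18 + (I*sqrt(206))*378 = 18 + 378*I*sqrt(206)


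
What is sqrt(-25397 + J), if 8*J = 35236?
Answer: 3*I*sqrt(9330)/2 ≈ 144.89*I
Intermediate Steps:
J = 8809/2 (J = (1/8)*35236 = 8809/2 ≈ 4404.5)
sqrt(-25397 + J) = sqrt(-25397 + 8809/2) = sqrt(-41985/2) = 3*I*sqrt(9330)/2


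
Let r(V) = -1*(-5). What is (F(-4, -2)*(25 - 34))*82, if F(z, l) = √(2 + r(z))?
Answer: -738*√7 ≈ -1952.6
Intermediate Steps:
r(V) = 5
F(z, l) = √7 (F(z, l) = √(2 + 5) = √7)
(F(-4, -2)*(25 - 34))*82 = (√7*(25 - 34))*82 = (√7*(-9))*82 = -9*√7*82 = -738*√7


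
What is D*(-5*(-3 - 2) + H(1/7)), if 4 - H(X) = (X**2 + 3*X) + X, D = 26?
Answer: 36192/49 ≈ 738.61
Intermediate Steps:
H(X) = 4 - X**2 - 4*X (H(X) = 4 - ((X**2 + 3*X) + X) = 4 - (X**2 + 4*X) = 4 + (-X**2 - 4*X) = 4 - X**2 - 4*X)
D*(-5*(-3 - 2) + H(1/7)) = 26*(-5*(-3 - 2) + (4 - (1/7)**2 - 4/7)) = 26*(-5*(-5) + (4 - (1/7)**2 - 4*1/7)) = 26*(25 + (4 - 1*1/49 - 4/7)) = 26*(25 + (4 - 1/49 - 4/7)) = 26*(25 + 167/49) = 26*(1392/49) = 36192/49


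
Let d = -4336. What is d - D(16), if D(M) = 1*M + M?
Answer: -4368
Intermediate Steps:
D(M) = 2*M (D(M) = M + M = 2*M)
d - D(16) = -4336 - 2*16 = -4336 - 1*32 = -4336 - 32 = -4368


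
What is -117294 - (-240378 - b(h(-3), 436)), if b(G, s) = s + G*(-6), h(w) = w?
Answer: 123538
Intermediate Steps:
b(G, s) = s - 6*G
-117294 - (-240378 - b(h(-3), 436)) = -117294 - (-240378 - (436 - 6*(-3))) = -117294 - (-240378 - (436 + 18)) = -117294 - (-240378 - 1*454) = -117294 - (-240378 - 454) = -117294 - 1*(-240832) = -117294 + 240832 = 123538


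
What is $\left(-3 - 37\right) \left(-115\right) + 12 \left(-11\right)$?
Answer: $4468$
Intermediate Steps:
$\left(-3 - 37\right) \left(-115\right) + 12 \left(-11\right) = \left(-3 - 37\right) \left(-115\right) - 132 = \left(-40\right) \left(-115\right) - 132 = 4600 - 132 = 4468$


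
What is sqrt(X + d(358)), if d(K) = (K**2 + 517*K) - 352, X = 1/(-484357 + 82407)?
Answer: 7*sqrt(41267747489178)/80390 ≈ 559.37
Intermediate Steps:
X = -1/401950 (X = 1/(-401950) = -1/401950 ≈ -2.4879e-6)
d(K) = -352 + K**2 + 517*K
sqrt(X + d(358)) = sqrt(-1/401950 + (-352 + 358**2 + 517*358)) = sqrt(-1/401950 + (-352 + 128164 + 185086)) = sqrt(-1/401950 + 312898) = sqrt(125769351099/401950) = 7*sqrt(41267747489178)/80390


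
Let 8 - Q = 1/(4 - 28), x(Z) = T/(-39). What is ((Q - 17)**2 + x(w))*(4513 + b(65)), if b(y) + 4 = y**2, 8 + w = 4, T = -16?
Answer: 2637654899/3744 ≈ 7.0450e+5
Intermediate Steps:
w = -4 (w = -8 + 4 = -4)
x(Z) = 16/39 (x(Z) = -16/(-39) = -16*(-1/39) = 16/39)
Q = 193/24 (Q = 8 - 1/(4 - 28) = 8 - 1/(-24) = 8 - 1*(-1/24) = 8 + 1/24 = 193/24 ≈ 8.0417)
b(y) = -4 + y**2
((Q - 17)**2 + x(w))*(4513 + b(65)) = ((193/24 - 17)**2 + 16/39)*(4513 + (-4 + 65**2)) = ((-215/24)**2 + 16/39)*(4513 + (-4 + 4225)) = (46225/576 + 16/39)*(4513 + 4221) = (603997/7488)*8734 = 2637654899/3744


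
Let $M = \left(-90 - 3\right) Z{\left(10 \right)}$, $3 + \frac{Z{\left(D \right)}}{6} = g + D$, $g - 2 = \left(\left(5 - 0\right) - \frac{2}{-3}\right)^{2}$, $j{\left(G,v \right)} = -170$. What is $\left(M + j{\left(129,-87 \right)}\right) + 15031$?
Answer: $-8079$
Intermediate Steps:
$g = \frac{307}{9}$ ($g = 2 + \left(\left(5 - 0\right) - \frac{2}{-3}\right)^{2} = 2 + \left(\left(5 + 0\right) - - \frac{2}{3}\right)^{2} = 2 + \left(5 + \frac{2}{3}\right)^{2} = 2 + \left(\frac{17}{3}\right)^{2} = 2 + \frac{289}{9} = \frac{307}{9} \approx 34.111$)
$Z{\left(D \right)} = \frac{560}{3} + 6 D$ ($Z{\left(D \right)} = -18 + 6 \left(\frac{307}{9} + D\right) = -18 + \left(\frac{614}{3} + 6 D\right) = \frac{560}{3} + 6 D$)
$M = -22940$ ($M = \left(-90 - 3\right) \left(\frac{560}{3} + 6 \cdot 10\right) = - 93 \left(\frac{560}{3} + 60\right) = \left(-93\right) \frac{740}{3} = -22940$)
$\left(M + j{\left(129,-87 \right)}\right) + 15031 = \left(-22940 - 170\right) + 15031 = -23110 + 15031 = -8079$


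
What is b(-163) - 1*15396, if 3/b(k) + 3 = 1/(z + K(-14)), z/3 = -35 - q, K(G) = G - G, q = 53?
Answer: -12209820/793 ≈ -15397.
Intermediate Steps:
K(G) = 0
z = -264 (z = 3*(-35 - 1*53) = 3*(-35 - 53) = 3*(-88) = -264)
b(k) = -792/793 (b(k) = 3/(-3 + 1/(-264 + 0)) = 3/(-3 + 1/(-264)) = 3/(-3 - 1/264) = 3/(-793/264) = 3*(-264/793) = -792/793)
b(-163) - 1*15396 = -792/793 - 1*15396 = -792/793 - 15396 = -12209820/793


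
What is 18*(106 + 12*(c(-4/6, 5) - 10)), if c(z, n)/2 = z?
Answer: -540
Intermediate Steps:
c(z, n) = 2*z
18*(106 + 12*(c(-4/6, 5) - 10)) = 18*(106 + 12*(2*(-4/6) - 10)) = 18*(106 + 12*(2*(-4*1/6) - 10)) = 18*(106 + 12*(2*(-2/3) - 10)) = 18*(106 + 12*(-4/3 - 10)) = 18*(106 + 12*(-34/3)) = 18*(106 - 136) = 18*(-30) = -540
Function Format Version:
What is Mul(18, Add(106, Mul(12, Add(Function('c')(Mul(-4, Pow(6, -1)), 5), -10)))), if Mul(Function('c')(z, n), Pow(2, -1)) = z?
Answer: -540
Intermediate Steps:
Function('c')(z, n) = Mul(2, z)
Mul(18, Add(106, Mul(12, Add(Function('c')(Mul(-4, Pow(6, -1)), 5), -10)))) = Mul(18, Add(106, Mul(12, Add(Mul(2, Mul(-4, Pow(6, -1))), -10)))) = Mul(18, Add(106, Mul(12, Add(Mul(2, Mul(-4, Rational(1, 6))), -10)))) = Mul(18, Add(106, Mul(12, Add(Mul(2, Rational(-2, 3)), -10)))) = Mul(18, Add(106, Mul(12, Add(Rational(-4, 3), -10)))) = Mul(18, Add(106, Mul(12, Rational(-34, 3)))) = Mul(18, Add(106, -136)) = Mul(18, -30) = -540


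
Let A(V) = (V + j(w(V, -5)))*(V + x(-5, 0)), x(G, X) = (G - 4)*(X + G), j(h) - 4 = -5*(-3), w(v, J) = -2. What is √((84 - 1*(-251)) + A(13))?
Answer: √2191 ≈ 46.808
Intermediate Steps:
j(h) = 19 (j(h) = 4 - 5*(-3) = 4 + 15 = 19)
x(G, X) = (-4 + G)*(G + X)
A(V) = (19 + V)*(45 + V) (A(V) = (V + 19)*(V + ((-5)² - 4*(-5) - 4*0 - 5*0)) = (19 + V)*(V + (25 + 20 + 0 + 0)) = (19 + V)*(V + 45) = (19 + V)*(45 + V))
√((84 - 1*(-251)) + A(13)) = √((84 - 1*(-251)) + (855 + 13² + 64*13)) = √((84 + 251) + (855 + 169 + 832)) = √(335 + 1856) = √2191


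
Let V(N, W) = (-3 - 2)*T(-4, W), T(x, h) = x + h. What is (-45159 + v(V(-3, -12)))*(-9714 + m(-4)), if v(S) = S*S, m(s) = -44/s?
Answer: 376078577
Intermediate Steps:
T(x, h) = h + x
V(N, W) = 20 - 5*W (V(N, W) = (-3 - 2)*(W - 4) = -5*(-4 + W) = 20 - 5*W)
v(S) = S**2
(-45159 + v(V(-3, -12)))*(-9714 + m(-4)) = (-45159 + (20 - 5*(-12))**2)*(-9714 - 44/(-4)) = (-45159 + (20 + 60)**2)*(-9714 - 44*(-1/4)) = (-45159 + 80**2)*(-9714 + 11) = (-45159 + 6400)*(-9703) = -38759*(-9703) = 376078577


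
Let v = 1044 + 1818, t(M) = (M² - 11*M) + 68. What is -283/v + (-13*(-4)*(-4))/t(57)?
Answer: -678283/3849390 ≈ -0.17621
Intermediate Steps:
t(M) = 68 + M² - 11*M
v = 2862
-283/v + (-13*(-4)*(-4))/t(57) = -283/2862 + (-13*(-4)*(-4))/(68 + 57² - 11*57) = -283*1/2862 + (52*(-4))/(68 + 3249 - 627) = -283/2862 - 208/2690 = -283/2862 - 208*1/2690 = -283/2862 - 104/1345 = -678283/3849390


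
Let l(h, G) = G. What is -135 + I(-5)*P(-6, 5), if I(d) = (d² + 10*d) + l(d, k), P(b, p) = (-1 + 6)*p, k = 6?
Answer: -610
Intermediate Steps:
P(b, p) = 5*p
I(d) = 6 + d² + 10*d (I(d) = (d² + 10*d) + 6 = 6 + d² + 10*d)
-135 + I(-5)*P(-6, 5) = -135 + (6 + (-5)² + 10*(-5))*(5*5) = -135 + (6 + 25 - 50)*25 = -135 - 19*25 = -135 - 475 = -610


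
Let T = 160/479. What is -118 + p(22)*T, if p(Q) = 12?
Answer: -54602/479 ≈ -113.99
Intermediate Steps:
T = 160/479 (T = 160*(1/479) = 160/479 ≈ 0.33403)
-118 + p(22)*T = -118 + 12*(160/479) = -118 + 1920/479 = -54602/479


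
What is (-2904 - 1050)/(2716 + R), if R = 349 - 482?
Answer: -1318/861 ≈ -1.5308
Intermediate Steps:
R = -133
(-2904 - 1050)/(2716 + R) = (-2904 - 1050)/(2716 - 133) = -3954/2583 = -3954*1/2583 = -1318/861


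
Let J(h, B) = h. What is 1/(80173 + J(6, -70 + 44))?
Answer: 1/80179 ≈ 1.2472e-5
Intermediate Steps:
1/(80173 + J(6, -70 + 44)) = 1/(80173 + 6) = 1/80179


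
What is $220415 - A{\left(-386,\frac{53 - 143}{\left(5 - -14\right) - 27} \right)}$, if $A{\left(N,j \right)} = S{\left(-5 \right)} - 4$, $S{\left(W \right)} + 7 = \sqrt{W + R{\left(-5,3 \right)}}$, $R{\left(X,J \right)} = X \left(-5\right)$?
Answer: $220426 - 2 \sqrt{5} \approx 2.2042 \cdot 10^{5}$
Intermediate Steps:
$R{\left(X,J \right)} = - 5 X$
$S{\left(W \right)} = -7 + \sqrt{25 + W}$ ($S{\left(W \right)} = -7 + \sqrt{W - -25} = -7 + \sqrt{W + 25} = -7 + \sqrt{25 + W}$)
$A{\left(N,j \right)} = -11 + 2 \sqrt{5}$ ($A{\left(N,j \right)} = \left(-7 + \sqrt{25 - 5}\right) - 4 = \left(-7 + \sqrt{20}\right) - 4 = \left(-7 + 2 \sqrt{5}\right) - 4 = -11 + 2 \sqrt{5}$)
$220415 - A{\left(-386,\frac{53 - 143}{\left(5 - -14\right) - 27} \right)} = 220415 - \left(-11 + 2 \sqrt{5}\right) = 220415 + \left(11 - 2 \sqrt{5}\right) = 220426 - 2 \sqrt{5}$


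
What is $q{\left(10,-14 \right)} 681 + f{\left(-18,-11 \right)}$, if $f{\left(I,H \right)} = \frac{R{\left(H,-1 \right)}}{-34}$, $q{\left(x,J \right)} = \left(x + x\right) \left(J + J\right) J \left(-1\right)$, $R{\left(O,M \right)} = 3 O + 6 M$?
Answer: $- \frac{181527321}{34} \approx -5.339 \cdot 10^{6}$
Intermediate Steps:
$q{\left(x,J \right)} = - 4 x J^{2}$ ($q{\left(x,J \right)} = 2 x 2 J J \left(-1\right) = 4 J x J \left(-1\right) = 4 x J^{2} \left(-1\right) = - 4 x J^{2}$)
$f{\left(I,H \right)} = \frac{3}{17} - \frac{3 H}{34}$ ($f{\left(I,H \right)} = \frac{3 H + 6 \left(-1\right)}{-34} = \left(3 H - 6\right) \left(- \frac{1}{34}\right) = \left(-6 + 3 H\right) \left(- \frac{1}{34}\right) = \frac{3}{17} - \frac{3 H}{34}$)
$q{\left(10,-14 \right)} 681 + f{\left(-18,-11 \right)} = \left(-4\right) 10 \left(-14\right)^{2} \cdot 681 + \left(\frac{3}{17} - - \frac{33}{34}\right) = \left(-4\right) 10 \cdot 196 \cdot 681 + \left(\frac{3}{17} + \frac{33}{34}\right) = \left(-7840\right) 681 + \frac{39}{34} = -5339040 + \frac{39}{34} = - \frac{181527321}{34}$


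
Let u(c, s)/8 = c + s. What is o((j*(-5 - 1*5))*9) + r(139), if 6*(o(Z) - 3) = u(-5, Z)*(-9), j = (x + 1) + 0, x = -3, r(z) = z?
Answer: -1958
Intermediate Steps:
j = -2 (j = (-3 + 1) + 0 = -2 + 0 = -2)
u(c, s) = 8*c + 8*s (u(c, s) = 8*(c + s) = 8*c + 8*s)
o(Z) = 63 - 12*Z (o(Z) = 3 + ((8*(-5) + 8*Z)*(-9))/6 = 3 + ((-40 + 8*Z)*(-9))/6 = 3 + (360 - 72*Z)/6 = 3 + (60 - 12*Z) = 63 - 12*Z)
o((j*(-5 - 1*5))*9) + r(139) = (63 - 12*(-2*(-5 - 1*5))*9) + 139 = (63 - 12*(-2*(-5 - 5))*9) + 139 = (63 - 12*(-2*(-10))*9) + 139 = (63 - 240*9) + 139 = (63 - 12*180) + 139 = (63 - 2160) + 139 = -2097 + 139 = -1958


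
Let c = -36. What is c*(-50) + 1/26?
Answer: 46801/26 ≈ 1800.0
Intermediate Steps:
c*(-50) + 1/26 = -36*(-50) + 1/26 = 1800 + 1/26 = 46801/26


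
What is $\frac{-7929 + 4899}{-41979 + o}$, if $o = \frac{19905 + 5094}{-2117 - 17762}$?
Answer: $\frac{2007779}{27817518} \approx 0.072177$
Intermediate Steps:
$o = - \frac{24999}{19879}$ ($o = \frac{24999}{-19879} = 24999 \left(- \frac{1}{19879}\right) = - \frac{24999}{19879} \approx -1.2576$)
$\frac{-7929 + 4899}{-41979 + o} = \frac{-7929 + 4899}{-41979 - \frac{24999}{19879}} = - \frac{3030}{- \frac{834525540}{19879}} = \left(-3030\right) \left(- \frac{19879}{834525540}\right) = \frac{2007779}{27817518}$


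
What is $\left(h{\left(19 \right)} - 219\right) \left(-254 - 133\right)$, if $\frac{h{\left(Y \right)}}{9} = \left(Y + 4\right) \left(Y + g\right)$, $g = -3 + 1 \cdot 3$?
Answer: $-1437318$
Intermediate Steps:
$g = 0$ ($g = -3 + 3 = 0$)
$h{\left(Y \right)} = 9 Y \left(4 + Y\right)$ ($h{\left(Y \right)} = 9 \left(Y + 4\right) \left(Y + 0\right) = 9 \left(4 + Y\right) Y = 9 Y \left(4 + Y\right)$)
$\left(h{\left(19 \right)} - 219\right) \left(-254 - 133\right) = \left(9 \cdot 19 \left(4 + 19\right) - 219\right) \left(-254 - 133\right) = \left(9 \cdot 19 \cdot 23 - 219\right) \left(-387\right) = \left(3933 - 219\right) \left(-387\right) = 3714 \left(-387\right) = -1437318$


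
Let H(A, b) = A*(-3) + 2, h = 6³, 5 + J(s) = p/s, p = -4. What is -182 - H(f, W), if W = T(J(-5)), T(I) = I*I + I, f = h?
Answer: 464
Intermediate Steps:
J(s) = -5 - 4/s
h = 216
f = 216
T(I) = I + I² (T(I) = I² + I = I + I²)
W = 336/25 (W = (-5 - 4/(-5))*(1 + (-5 - 4/(-5))) = (-5 - 4*(-⅕))*(1 + (-5 - 4*(-⅕))) = (-5 + ⅘)*(1 + (-5 + ⅘)) = -21*(1 - 21/5)/5 = -21/5*(-16/5) = 336/25 ≈ 13.440)
H(A, b) = 2 - 3*A (H(A, b) = -3*A + 2 = 2 - 3*A)
-182 - H(f, W) = -182 - (2 - 3*216) = -182 - (2 - 648) = -182 - 1*(-646) = -182 + 646 = 464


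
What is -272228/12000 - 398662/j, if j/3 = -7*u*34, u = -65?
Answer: -145150379/4641000 ≈ -31.276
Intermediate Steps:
j = 46410 (j = 3*(-7*(-65)*34) = 3*(455*34) = 3*15470 = 46410)
-272228/12000 - 398662/j = -272228/12000 - 398662/46410 = -272228*1/12000 - 398662*1/46410 = -68057/3000 - 199331/23205 = -145150379/4641000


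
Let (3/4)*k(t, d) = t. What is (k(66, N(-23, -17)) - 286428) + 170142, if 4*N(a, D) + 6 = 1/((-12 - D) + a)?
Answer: -116198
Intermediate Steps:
N(a, D) = -3/2 + 1/(4*(-12 + a - D)) (N(a, D) = -3/2 + 1/(4*((-12 - D) + a)) = -3/2 + 1/(4*(-12 + a - D)))
k(t, d) = 4*t/3
(k(66, N(-23, -17)) - 286428) + 170142 = ((4/3)*66 - 286428) + 170142 = (88 - 286428) + 170142 = -286340 + 170142 = -116198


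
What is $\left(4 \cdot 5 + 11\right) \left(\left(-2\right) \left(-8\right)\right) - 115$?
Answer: $381$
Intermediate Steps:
$\left(4 \cdot 5 + 11\right) \left(\left(-2\right) \left(-8\right)\right) - 115 = \left(20 + 11\right) 16 - 115 = 31 \cdot 16 - 115 = 496 - 115 = 381$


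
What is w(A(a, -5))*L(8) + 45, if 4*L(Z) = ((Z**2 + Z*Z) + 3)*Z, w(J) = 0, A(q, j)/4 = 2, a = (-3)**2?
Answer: 45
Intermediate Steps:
a = 9
A(q, j) = 8 (A(q, j) = 4*2 = 8)
L(Z) = Z*(3 + 2*Z**2)/4 (L(Z) = (((Z**2 + Z*Z) + 3)*Z)/4 = (((Z**2 + Z**2) + 3)*Z)/4 = ((2*Z**2 + 3)*Z)/4 = ((3 + 2*Z**2)*Z)/4 = (Z*(3 + 2*Z**2))/4 = Z*(3 + 2*Z**2)/4)
w(A(a, -5))*L(8) + 45 = 0*((1/4)*8*(3 + 2*8**2)) + 45 = 0*((1/4)*8*(3 + 2*64)) + 45 = 0*((1/4)*8*(3 + 128)) + 45 = 0*((1/4)*8*131) + 45 = 0*262 + 45 = 0 + 45 = 45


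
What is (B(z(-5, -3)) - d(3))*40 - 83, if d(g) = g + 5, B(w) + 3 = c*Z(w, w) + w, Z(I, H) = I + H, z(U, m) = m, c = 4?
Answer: -1603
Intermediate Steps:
Z(I, H) = H + I
B(w) = -3 + 9*w (B(w) = -3 + (4*(w + w) + w) = -3 + (4*(2*w) + w) = -3 + (8*w + w) = -3 + 9*w)
d(g) = 5 + g
(B(z(-5, -3)) - d(3))*40 - 83 = ((-3 + 9*(-3)) - (5 + 3))*40 - 83 = ((-3 - 27) - 1*8)*40 - 83 = (-30 - 8)*40 - 83 = -38*40 - 83 = -1520 - 83 = -1603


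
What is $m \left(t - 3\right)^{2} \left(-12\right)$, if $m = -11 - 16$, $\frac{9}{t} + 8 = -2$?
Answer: $\frac{123201}{25} \approx 4928.0$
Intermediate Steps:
$t = - \frac{9}{10}$ ($t = \frac{9}{-8 - 2} = \frac{9}{-10} = 9 \left(- \frac{1}{10}\right) = - \frac{9}{10} \approx -0.9$)
$m = -27$ ($m = -11 - 16 = -27$)
$m \left(t - 3\right)^{2} \left(-12\right) = - 27 \left(- \frac{9}{10} - 3\right)^{2} \left(-12\right) = - 27 \left(- \frac{39}{10}\right)^{2} \left(-12\right) = \left(-27\right) \frac{1521}{100} \left(-12\right) = \left(- \frac{41067}{100}\right) \left(-12\right) = \frac{123201}{25}$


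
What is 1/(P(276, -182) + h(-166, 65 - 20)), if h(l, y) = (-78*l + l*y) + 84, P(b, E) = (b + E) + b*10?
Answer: 1/8416 ≈ 0.00011882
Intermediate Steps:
P(b, E) = E + 11*b (P(b, E) = (E + b) + 10*b = E + 11*b)
h(l, y) = 84 - 78*l + l*y
1/(P(276, -182) + h(-166, 65 - 20)) = 1/((-182 + 11*276) + (84 - 78*(-166) - 166*(65 - 20))) = 1/((-182 + 3036) + (84 + 12948 - 166*45)) = 1/(2854 + (84 + 12948 - 7470)) = 1/(2854 + 5562) = 1/8416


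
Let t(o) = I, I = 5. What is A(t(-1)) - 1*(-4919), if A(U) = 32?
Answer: 4951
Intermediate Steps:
t(o) = 5
A(t(-1)) - 1*(-4919) = 32 - 1*(-4919) = 32 + 4919 = 4951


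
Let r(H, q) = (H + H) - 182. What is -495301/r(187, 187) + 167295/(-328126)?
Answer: -81276628283/31500096 ≈ -2580.2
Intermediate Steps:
r(H, q) = -182 + 2*H (r(H, q) = 2*H - 182 = -182 + 2*H)
-495301/r(187, 187) + 167295/(-328126) = -495301/(-182 + 2*187) + 167295/(-328126) = -495301/(-182 + 374) + 167295*(-1/328126) = -495301/192 - 167295/328126 = -81276628283/31500096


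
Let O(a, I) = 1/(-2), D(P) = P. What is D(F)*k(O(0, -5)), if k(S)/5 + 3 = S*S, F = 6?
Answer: -165/2 ≈ -82.500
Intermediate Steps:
O(a, I) = -½
k(S) = -15 + 5*S² (k(S) = -15 + 5*(S*S) = -15 + 5*S²)
D(F)*k(O(0, -5)) = 6*(-15 + 5*(-½)²) = 6*(-15 + 5*(¼)) = 6*(-15 + 5/4) = 6*(-55/4) = -165/2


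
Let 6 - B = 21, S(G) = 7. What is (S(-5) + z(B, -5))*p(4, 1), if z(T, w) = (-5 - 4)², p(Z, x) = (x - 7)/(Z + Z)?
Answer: -66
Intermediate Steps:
p(Z, x) = (-7 + x)/(2*Z) (p(Z, x) = (-7 + x)/((2*Z)) = (-7 + x)*(1/(2*Z)) = (-7 + x)/(2*Z))
B = -15 (B = 6 - 1*21 = 6 - 21 = -15)
z(T, w) = 81 (z(T, w) = (-9)² = 81)
(S(-5) + z(B, -5))*p(4, 1) = (7 + 81)*((½)*(-7 + 1)/4) = 88*((½)*(¼)*(-6)) = 88*(-¾) = -66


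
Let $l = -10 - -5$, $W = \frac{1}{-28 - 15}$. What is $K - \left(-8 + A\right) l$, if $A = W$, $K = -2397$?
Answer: $- \frac{104796}{43} \approx -2437.1$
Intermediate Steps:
$W = - \frac{1}{43}$ ($W = \frac{1}{-43} = - \frac{1}{43} \approx -0.023256$)
$A = - \frac{1}{43} \approx -0.023256$
$l = -5$ ($l = -10 + 5 = -5$)
$K - \left(-8 + A\right) l = -2397 - \left(-8 - \frac{1}{43}\right) \left(-5\right) = -2397 - \left(- \frac{345}{43}\right) \left(-5\right) = -2397 - \frac{1725}{43} = - \frac{104796}{43}$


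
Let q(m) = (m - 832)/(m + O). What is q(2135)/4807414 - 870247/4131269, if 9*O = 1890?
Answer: -9810624815356503/46573389404518270 ≈ -0.21065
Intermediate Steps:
O = 210 (O = (⅑)*1890 = 210)
q(m) = (-832 + m)/(210 + m) (q(m) = (m - 832)/(m + 210) = (-832 + m)/(210 + m))
q(2135)/4807414 - 870247/4131269 = ((-832 + 2135)/(210 + 2135))/4807414 - 870247/4131269 = (1303/2345)*(1/4807414) - 870247*1/4131269 = ((1/2345)*1303)*(1/4807414) - 870247/4131269 = (1303/2345)*(1/4807414) - 870247/4131269 = 1303/11273385830 - 870247/4131269 = -9810624815356503/46573389404518270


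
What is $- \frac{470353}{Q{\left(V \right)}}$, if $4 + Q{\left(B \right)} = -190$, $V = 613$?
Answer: $\frac{4849}{2} \approx 2424.5$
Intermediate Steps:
$Q{\left(B \right)} = -194$ ($Q{\left(B \right)} = -4 - 190 = -194$)
$- \frac{470353}{Q{\left(V \right)}} = - \frac{470353}{-194} = \left(-470353\right) \left(- \frac{1}{194}\right) = \frac{4849}{2}$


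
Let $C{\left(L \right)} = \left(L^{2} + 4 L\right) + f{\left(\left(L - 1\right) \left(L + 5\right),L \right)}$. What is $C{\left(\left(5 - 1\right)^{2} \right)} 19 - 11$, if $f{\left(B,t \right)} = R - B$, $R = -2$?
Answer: $46$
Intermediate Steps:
$f{\left(B,t \right)} = -2 - B$
$C{\left(L \right)} = -2 + L^{2} + 4 L - \left(-1 + L\right) \left(5 + L\right)$ ($C{\left(L \right)} = \left(L^{2} + 4 L\right) - \left(2 + \left(L - 1\right) \left(L + 5\right)\right) = \left(L^{2} + 4 L\right) - \left(2 + \left(-1 + L\right) \left(5 + L\right)\right) = -2 + L^{2} + 4 L - \left(-1 + L\right) \left(5 + L\right)$)
$C{\left(\left(5 - 1\right)^{2} \right)} 19 - 11 = 3 \cdot 19 - 11 = 57 - 11 = 46$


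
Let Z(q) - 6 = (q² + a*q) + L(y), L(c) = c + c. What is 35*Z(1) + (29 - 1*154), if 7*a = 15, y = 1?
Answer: 265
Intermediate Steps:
a = 15/7 (a = (⅐)*15 = 15/7 ≈ 2.1429)
L(c) = 2*c
Z(q) = 8 + q² + 15*q/7 (Z(q) = 6 + ((q² + 15*q/7) + 2*1) = 6 + ((q² + 15*q/7) + 2) = 6 + (2 + q² + 15*q/7) = 8 + q² + 15*q/7)
35*Z(1) + (29 - 1*154) = 35*(8 + 1² + (15/7)*1) + (29 - 1*154) = 35*(8 + 1 + 15/7) + (29 - 154) = 35*(78/7) - 125 = 390 - 125 = 265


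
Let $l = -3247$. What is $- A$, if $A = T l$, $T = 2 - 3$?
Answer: $-3247$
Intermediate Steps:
$T = -1$
$A = 3247$ ($A = \left(-1\right) \left(-3247\right) = 3247$)
$- A = \left(-1\right) 3247 = -3247$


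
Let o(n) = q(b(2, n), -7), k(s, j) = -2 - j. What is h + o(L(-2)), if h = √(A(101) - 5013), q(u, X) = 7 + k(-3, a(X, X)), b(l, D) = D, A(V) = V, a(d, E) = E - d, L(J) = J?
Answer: 5 + 4*I*√307 ≈ 5.0 + 70.086*I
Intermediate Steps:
q(u, X) = 5 (q(u, X) = 7 + (-2 - (X - X)) = 7 + (-2 - 1*0) = 7 + (-2 + 0) = 7 - 2 = 5)
o(n) = 5
h = 4*I*√307 (h = √(101 - 5013) = √(-4912) = 4*I*√307 ≈ 70.086*I)
h + o(L(-2)) = 4*I*√307 + 5 = 5 + 4*I*√307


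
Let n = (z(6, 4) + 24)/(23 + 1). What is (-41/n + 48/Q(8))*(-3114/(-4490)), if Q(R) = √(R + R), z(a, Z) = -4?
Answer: -289602/11225 ≈ -25.800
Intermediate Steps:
Q(R) = √2*√R (Q(R) = √(2*R) = √2*√R)
n = ⅚ (n = (-4 + 24)/(23 + 1) = 20/24 = 20*(1/24) = ⅚ ≈ 0.83333)
(-41/n + 48/Q(8))*(-3114/(-4490)) = (-41/⅚ + 48/((√2*√8)))*(-3114/(-4490)) = (-41*6/5 + 48/((√2*(2*√2))))*(-3114*(-1/4490)) = (-246/5 + 48/4)*(1557/2245) = (-246/5 + 48*(¼))*(1557/2245) = (-246/5 + 12)*(1557/2245) = -186/5*1557/2245 = -289602/11225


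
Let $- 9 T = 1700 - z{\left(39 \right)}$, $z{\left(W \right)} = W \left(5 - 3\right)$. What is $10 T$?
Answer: $- \frac{16220}{9} \approx -1802.2$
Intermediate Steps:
$z{\left(W \right)} = 2 W$ ($z{\left(W \right)} = W 2 = 2 W$)
$T = - \frac{1622}{9}$ ($T = - \frac{1700 - 2 \cdot 39}{9} = - \frac{1700 - 78}{9} = \left(- \frac{1}{9}\right) 1622 = - \frac{1622}{9} \approx -180.22$)
$10 T = 10 \left(- \frac{1622}{9}\right) = - \frac{16220}{9}$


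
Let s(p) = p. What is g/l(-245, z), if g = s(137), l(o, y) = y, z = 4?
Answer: 137/4 ≈ 34.250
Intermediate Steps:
g = 137
g/l(-245, z) = 137/4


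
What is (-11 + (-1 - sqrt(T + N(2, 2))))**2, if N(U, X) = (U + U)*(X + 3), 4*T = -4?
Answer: (12 + sqrt(19))**2 ≈ 267.61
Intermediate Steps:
T = -1 (T = (1/4)*(-4) = -1)
N(U, X) = 2*U*(3 + X) (N(U, X) = (2*U)*(3 + X) = 2*U*(3 + X))
(-11 + (-1 - sqrt(T + N(2, 2))))**2 = (-11 + (-1 - sqrt(-1 + 2*2*(3 + 2))))**2 = (-11 + (-1 - sqrt(-1 + 2*2*5)))**2 = (-11 + (-1 - sqrt(-1 + 20)))**2 = (-11 + (-1 - sqrt(19)))**2 = (-12 - sqrt(19))**2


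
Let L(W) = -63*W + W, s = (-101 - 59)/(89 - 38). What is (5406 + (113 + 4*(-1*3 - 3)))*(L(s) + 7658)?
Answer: 2200626610/51 ≈ 4.3150e+7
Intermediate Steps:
s = -160/51 ≈ -3.1373
L(W) = -62*W
(5406 + (113 + 4*(-1*3 - 3)))*(L(s) + 7658) = (5406 + (113 + 4*(-1*3 - 3)))*(-62*(-160/51) + 7658) = (5406 + (113 + 4*(-3 - 3)))*(9920/51 + 7658) = (5406 + (113 + 4*(-6)))*(400478/51) = (5406 + (113 - 24))*(400478/51) = (5406 + 89)*(400478/51) = 5495*(400478/51) = 2200626610/51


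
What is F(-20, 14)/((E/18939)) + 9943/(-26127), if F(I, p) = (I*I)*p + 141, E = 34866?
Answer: 315601184315/101215998 ≈ 3118.1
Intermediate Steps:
F(I, p) = 141 + p*I² (F(I, p) = I²*p + 141 = p*I² + 141 = 141 + p*I²)
F(-20, 14)/((E/18939)) + 9943/(-26127) = (141 + 14*(-20)²)/((34866/18939)) + 9943/(-26127) = (141 + 14*400)/((34866*(1/18939))) + 9943*(-1/26127) = (141 + 5600)/(11622/6313) - 9943/26127 = 5741*(6313/11622) - 9943/26127 = 36242933/11622 - 9943/26127 = 315601184315/101215998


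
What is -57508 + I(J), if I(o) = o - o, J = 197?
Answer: -57508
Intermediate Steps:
I(o) = 0
-57508 + I(J) = -57508 + 0 = -57508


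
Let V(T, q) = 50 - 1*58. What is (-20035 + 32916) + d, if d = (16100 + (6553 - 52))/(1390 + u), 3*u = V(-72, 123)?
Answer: 53678525/4162 ≈ 12897.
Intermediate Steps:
V(T, q) = -8 (V(T, q) = 50 - 58 = -8)
u = -8/3 (u = (⅓)*(-8) = -8/3 ≈ -2.6667)
d = 67803/4162 (d = (16100 + (6553 - 52))/(1390 - 8/3) = (16100 + 6501)/(4162/3) = 22601*(3/4162) = 67803/4162 ≈ 16.291)
(-20035 + 32916) + d = (-20035 + 32916) + 67803/4162 = 12881 + 67803/4162 = 53678525/4162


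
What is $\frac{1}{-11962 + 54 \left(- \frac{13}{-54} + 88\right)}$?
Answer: $- \frac{1}{7197} \approx -0.00013895$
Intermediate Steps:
$\frac{1}{-11962 + 54 \left(- \frac{13}{-54} + 88\right)} = \frac{1}{-11962 + 54 \left(\left(-13\right) \left(- \frac{1}{54}\right) + 88\right)} = \frac{1}{-11962 + 54 \left(\frac{13}{54} + 88\right)} = \frac{1}{-11962 + 54 \cdot \frac{4765}{54}} = \frac{1}{-11962 + 4765} = \frac{1}{-7197} = - \frac{1}{7197}$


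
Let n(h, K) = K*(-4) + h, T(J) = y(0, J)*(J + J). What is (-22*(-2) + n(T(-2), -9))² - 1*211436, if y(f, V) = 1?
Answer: -205660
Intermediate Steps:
T(J) = 2*J (T(J) = 1*(J + J) = 1*(2*J) = 2*J)
n(h, K) = h - 4*K (n(h, K) = -4*K + h = h - 4*K)
(-22*(-2) + n(T(-2), -9))² - 1*211436 = (-22*(-2) + (2*(-2) - 4*(-9)))² - 1*211436 = (44 + (-4 + 36))² - 211436 = (44 + 32)² - 211436 = 76² - 211436 = 5776 - 211436 = -205660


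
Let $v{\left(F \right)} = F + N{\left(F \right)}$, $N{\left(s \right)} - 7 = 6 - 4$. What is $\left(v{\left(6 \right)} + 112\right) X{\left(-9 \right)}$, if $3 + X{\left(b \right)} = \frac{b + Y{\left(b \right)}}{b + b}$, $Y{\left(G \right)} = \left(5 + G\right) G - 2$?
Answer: $- \frac{10033}{18} \approx -557.39$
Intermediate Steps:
$N{\left(s \right)} = 9$ ($N{\left(s \right)} = 7 + \left(6 - 4\right) = 7 + 2 = 9$)
$Y{\left(G \right)} = -2 + G \left(5 + G\right)$ ($Y{\left(G \right)} = G \left(5 + G\right) - 2 = -2 + G \left(5 + G\right)$)
$v{\left(F \right)} = 9 + F$ ($v{\left(F \right)} = F + 9 = 9 + F$)
$X{\left(b \right)} = -3 + \frac{-2 + b^{2} + 6 b}{2 b}$ ($X{\left(b \right)} = -3 + \frac{b + \left(-2 + b^{2} + 5 b\right)}{b + b} = -3 + \frac{-2 + b^{2} + 6 b}{2 b}$)
$\left(v{\left(6 \right)} + 112\right) X{\left(-9 \right)} = \left(\left(9 + 6\right) + 112\right) \left(\frac{1}{2} \left(-9\right) - \frac{1}{-9}\right) = \left(15 + 112\right) \left(- \frac{9}{2} - - \frac{1}{9}\right) = 127 \left(- \frac{9}{2} + \frac{1}{9}\right) = 127 \left(- \frac{79}{18}\right) = - \frac{10033}{18}$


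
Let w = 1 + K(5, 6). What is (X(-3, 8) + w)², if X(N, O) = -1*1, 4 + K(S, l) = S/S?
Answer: 9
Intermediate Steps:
K(S, l) = -3 (K(S, l) = -4 + S/S = -4 + 1 = -3)
X(N, O) = -1
w = -2 (w = 1 - 3 = -2)
(X(-3, 8) + w)² = (-1 - 2)² = (-3)² = 9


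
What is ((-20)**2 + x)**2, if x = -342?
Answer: 3364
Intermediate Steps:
((-20)**2 + x)**2 = ((-20)**2 - 342)**2 = (400 - 342)**2 = 58**2 = 3364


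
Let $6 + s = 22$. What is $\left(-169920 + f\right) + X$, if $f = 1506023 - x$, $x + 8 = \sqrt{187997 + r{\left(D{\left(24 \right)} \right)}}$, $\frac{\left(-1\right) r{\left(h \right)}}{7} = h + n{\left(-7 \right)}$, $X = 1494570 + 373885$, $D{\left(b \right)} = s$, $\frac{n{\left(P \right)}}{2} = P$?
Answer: $3204566 - 3 \sqrt{20887} \approx 3.2041 \cdot 10^{6}$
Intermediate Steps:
$n{\left(P \right)} = 2 P$
$s = 16$ ($s = -6 + 22 = 16$)
$D{\left(b \right)} = 16$
$X = 1868455$
$r{\left(h \right)} = 98 - 7 h$ ($r{\left(h \right)} = - 7 \left(h + 2 \left(-7\right)\right) = - 7 \left(h - 14\right) = - 7 \left(-14 + h\right) = 98 - 7 h$)
$x = -8 + 3 \sqrt{20887}$ ($x = -8 + \sqrt{187997 + \left(98 - 112\right)} = -8 + \sqrt{187997 - 14} = -8 + \sqrt{187983} = -8 + 3 \sqrt{20887} \approx 425.57$)
$f = 1506031 - 3 \sqrt{20887}$ ($f = 1506023 - \left(-8 + 3 \sqrt{20887}\right) = 1506023 + \left(8 - 3 \sqrt{20887}\right) = 1506031 - 3 \sqrt{20887} \approx 1.5056 \cdot 10^{6}$)
$\left(-169920 + f\right) + X = \left(-169920 + \left(1506031 - 3 \sqrt{20887}\right)\right) + 1868455 = \left(1336111 - 3 \sqrt{20887}\right) + 1868455 = 3204566 - 3 \sqrt{20887}$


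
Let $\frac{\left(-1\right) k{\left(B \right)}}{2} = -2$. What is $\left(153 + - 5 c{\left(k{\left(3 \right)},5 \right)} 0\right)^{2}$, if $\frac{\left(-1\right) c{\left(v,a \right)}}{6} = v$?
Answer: $23409$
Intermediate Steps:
$k{\left(B \right)} = 4$ ($k{\left(B \right)} = \left(-2\right) \left(-2\right) = 4$)
$c{\left(v,a \right)} = - 6 v$
$\left(153 + - 5 c{\left(k{\left(3 \right)},5 \right)} 0\right)^{2} = \left(153 + - 5 \left(\left(-6\right) 4\right) 0\right)^{2} = \left(153 + \left(-5\right) \left(-24\right) 0\right)^{2} = \left(153 + 120 \cdot 0\right)^{2} = \left(153 + 0\right)^{2} = 153^{2} = 23409$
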